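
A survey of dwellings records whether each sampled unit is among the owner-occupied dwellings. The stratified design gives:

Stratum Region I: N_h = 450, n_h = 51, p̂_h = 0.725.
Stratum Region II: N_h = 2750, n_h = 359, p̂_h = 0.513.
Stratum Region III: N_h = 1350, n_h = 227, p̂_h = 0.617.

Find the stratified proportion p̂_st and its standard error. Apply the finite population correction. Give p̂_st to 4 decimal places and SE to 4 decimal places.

p̂_st ≈ 0.5648, SE ≈ 0.0182

N = 4550; stratum weights W_h = N_h/N.
p̂_st = Σ W_h p̂_h = (450·0.725 + 2750·0.513 + 1350·0.617)/4550 = 0.56482
V̂(p̂_st) = Σ W_h² (1 − n_h/N_h) p̂_h(1−p̂_h)/(n_h−1):
  stratum Region I: (450/4550)²·(1 − 51/450)·0.725·0.275/50 = 3.45831e-05
  stratum Region II: (2750/4550)²·(1 − 359/2750)·0.513·0.487/358 = 0.000221642
  stratum Region III: (1350/4550)²·(1 − 227/1350)·0.617·0.383/226 = 7.65713e-05
V̂(p̂_st) = 0.000332797; SE = √V̂ = 0.0182427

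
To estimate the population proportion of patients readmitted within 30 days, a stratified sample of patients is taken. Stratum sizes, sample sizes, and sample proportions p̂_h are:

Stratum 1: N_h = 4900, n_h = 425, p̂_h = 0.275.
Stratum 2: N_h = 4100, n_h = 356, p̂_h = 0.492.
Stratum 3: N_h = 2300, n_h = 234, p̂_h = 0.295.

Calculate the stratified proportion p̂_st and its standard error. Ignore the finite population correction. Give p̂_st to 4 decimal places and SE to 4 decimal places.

p̂_st ≈ 0.3578, SE ≈ 0.0148

N = 11300; stratum weights W_h = N_h/N.
p̂_st = Σ W_h p̂_h = (4900·0.275 + 4100·0.492 + 2300·0.295)/11300 = 0.35781
V̂(p̂_st) = Σ W_h² p̂_h(1−p̂_h)/(n_h−1):
  stratum 1: (4900/11300)²·0.275·0.725/424 = 8.84179e-05
  stratum 2: (4100/11300)²·0.492·0.508/355 = 9.26854e-05
  stratum 3: (2300/11300)²·0.295·0.705/233 = 3.69789e-05
V̂(p̂_st) = 0.000218082; SE = √V̂ = 0.0147676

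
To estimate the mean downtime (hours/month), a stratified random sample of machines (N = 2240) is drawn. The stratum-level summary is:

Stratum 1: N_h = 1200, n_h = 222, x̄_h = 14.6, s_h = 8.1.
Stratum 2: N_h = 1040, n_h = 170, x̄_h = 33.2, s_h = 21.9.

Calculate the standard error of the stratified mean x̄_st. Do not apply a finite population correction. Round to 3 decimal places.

SE(x̄_st) ≈ 0.832

V̂(x̄_st) = Σ W_h² s_h²/n_h, with W_h = N_h/N and N = 2240:
  stratum 1: (1200/2240)²·8.1²/222 = 0.0848171
  stratum 2: (1040/2240)²·21.9²/170 = 0.608149
V̂(x̄_st) = 0.692966
SE(x̄_st) = √0.692966 = 0.832446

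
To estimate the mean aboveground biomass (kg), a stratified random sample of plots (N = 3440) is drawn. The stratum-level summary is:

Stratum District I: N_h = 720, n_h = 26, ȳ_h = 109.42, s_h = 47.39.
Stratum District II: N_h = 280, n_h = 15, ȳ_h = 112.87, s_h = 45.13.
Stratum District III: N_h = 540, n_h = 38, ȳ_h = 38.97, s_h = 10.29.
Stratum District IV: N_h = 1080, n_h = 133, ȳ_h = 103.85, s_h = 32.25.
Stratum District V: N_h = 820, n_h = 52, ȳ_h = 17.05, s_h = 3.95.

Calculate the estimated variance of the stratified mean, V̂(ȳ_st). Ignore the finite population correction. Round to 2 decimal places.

V̂(ȳ_st) = Σ W_h² s_h²/n_h, with W_h = N_h/N and N = 3440:
  stratum District I: (720/3440)²·47.39²/26 = 3.78397
  stratum District II: (280/3440)²·45.13²/15 = 0.899578
  stratum District III: (540/3440)²·10.29²/38 = 0.0686622
  stratum District IV: (1080/3440)²·32.25²/133 = 0.770794
  stratum District V: (820/3440)²·3.95²/52 = 0.0170491
V̂(ȳ_st) = 5.54006

V̂(ȳ_st) ≈ 5.54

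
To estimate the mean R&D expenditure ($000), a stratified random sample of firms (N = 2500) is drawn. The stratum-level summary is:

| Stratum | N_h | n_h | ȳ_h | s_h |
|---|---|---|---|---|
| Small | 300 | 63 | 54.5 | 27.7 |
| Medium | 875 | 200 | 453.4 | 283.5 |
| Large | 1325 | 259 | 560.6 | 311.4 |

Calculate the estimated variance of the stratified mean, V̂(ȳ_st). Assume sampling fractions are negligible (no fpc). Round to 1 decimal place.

V̂(ȳ_st) ≈ 154.6

V̂(ȳ_st) = Σ W_h² s_h²/n_h, with W_h = N_h/N and N = 2500:
  stratum Small: (300/2500)²·27.7²/63 = 0.175381
  stratum Medium: (875/2500)²·283.5²/200 = 49.228
  stratum Large: (1325/2500)²·311.4²/259 = 105.169
V̂(ȳ_st) = 154.573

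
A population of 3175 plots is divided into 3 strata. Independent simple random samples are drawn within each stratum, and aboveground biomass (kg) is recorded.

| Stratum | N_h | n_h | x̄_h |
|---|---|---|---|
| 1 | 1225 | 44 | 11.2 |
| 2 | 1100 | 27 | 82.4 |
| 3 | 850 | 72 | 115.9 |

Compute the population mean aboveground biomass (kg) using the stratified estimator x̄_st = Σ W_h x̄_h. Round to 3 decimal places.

N = Σ N_h = 3175. Stratum weights W_h = N_h/N.
x̄_st = (1225·11.2 + 1100·82.4 + 850·115.9) / 3175 = 63.89764

x̄_st ≈ 63.898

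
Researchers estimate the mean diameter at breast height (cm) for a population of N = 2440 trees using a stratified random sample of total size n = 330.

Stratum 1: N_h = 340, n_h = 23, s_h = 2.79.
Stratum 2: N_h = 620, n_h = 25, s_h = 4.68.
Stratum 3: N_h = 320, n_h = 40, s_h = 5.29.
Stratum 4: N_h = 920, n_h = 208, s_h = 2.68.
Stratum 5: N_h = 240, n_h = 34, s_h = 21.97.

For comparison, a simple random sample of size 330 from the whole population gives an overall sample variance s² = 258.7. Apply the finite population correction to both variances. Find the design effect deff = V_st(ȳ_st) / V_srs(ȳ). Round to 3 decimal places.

V̂(ȳ_st) = Σ W_h² (1 − n_h/N_h) s_h²/n_h, with W_h = N_h/N and N = 2440:
  stratum 1: (340/2440)²·(1 − 23/340)·2.79²/23 = 0.00612688
  stratum 2: (620/2440)²·(1 − 25/620)·4.68²/25 = 0.0542851
  stratum 3: (320/2440)²·(1 − 40/320)·5.29²/40 = 0.0105288
  stratum 4: (920/2440)²·(1 − 208/920)·2.68²/208 = 0.00379922
  stratum 5: (240/2440)²·(1 − 34/240)·21.97²/34 = 0.117891
V_st = 0.192631
V_srs = (1 − 330/2440)·258.7/330 = 0.677915
deff = V_st / V_srs = 0.192631/0.677915 = 0.2842

deff ≈ 0.284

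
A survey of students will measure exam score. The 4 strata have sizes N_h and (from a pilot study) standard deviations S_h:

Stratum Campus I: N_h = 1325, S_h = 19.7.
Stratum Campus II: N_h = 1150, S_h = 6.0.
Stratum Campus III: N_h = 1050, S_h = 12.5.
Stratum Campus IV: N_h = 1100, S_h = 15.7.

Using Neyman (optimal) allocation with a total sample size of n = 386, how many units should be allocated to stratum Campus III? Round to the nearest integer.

Neyman allocation: n_h = n · N_h S_h / Σ N_i S_i, with n = 386.
  stratum Campus I: N_h·S_h = 1325·19.7 = 26102.50
  stratum Campus II: N_h·S_h = 1150·6.0 = 6900.00
  stratum Campus III: N_h·S_h = 1050·12.5 = 13125.00
  stratum Campus IV: N_h·S_h = 1100·15.7 = 17270.00
Σ N_h S_h = 63397.50
n for stratum Campus III = 386·13125.00/63397.50 = 79.912 → 80

80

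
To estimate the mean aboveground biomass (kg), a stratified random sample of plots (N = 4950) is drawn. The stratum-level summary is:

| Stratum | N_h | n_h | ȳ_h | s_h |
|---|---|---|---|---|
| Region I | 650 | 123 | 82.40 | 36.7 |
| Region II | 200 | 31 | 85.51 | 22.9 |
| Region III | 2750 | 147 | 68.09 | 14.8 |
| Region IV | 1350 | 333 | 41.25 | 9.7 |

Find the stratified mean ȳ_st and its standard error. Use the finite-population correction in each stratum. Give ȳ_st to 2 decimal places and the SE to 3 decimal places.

ȳ_st ≈ 63.35, SE ≈ 0.792

ȳ_st = Σ W_h ȳ_h = (650·82.40 + 200·85.51 + 2750·68.09 + 1350·41.25)/4950 = 63.35293
V̂(ȳ_st) = Σ W_h² (1 − n_h/N_h) s_h²/n_h, with W_h = N_h/N and N = 4950:
  stratum Region I: (650/4950)²·(1 − 123/650)·36.7²/123 = 0.153088
  stratum Region II: (200/4950)²·(1 − 31/200)·22.9²/31 = 0.0233354
  stratum Region III: (2750/4950)²·(1 − 147/2750)·14.8²/147 = 0.435314
  stratum Region IV: (1350/4950)²·(1 − 333/1350)·9.7²/333 = 0.0158323
V̂(ȳ_st) = 0.627569
SE(ȳ_st) = √0.627569 = 0.792193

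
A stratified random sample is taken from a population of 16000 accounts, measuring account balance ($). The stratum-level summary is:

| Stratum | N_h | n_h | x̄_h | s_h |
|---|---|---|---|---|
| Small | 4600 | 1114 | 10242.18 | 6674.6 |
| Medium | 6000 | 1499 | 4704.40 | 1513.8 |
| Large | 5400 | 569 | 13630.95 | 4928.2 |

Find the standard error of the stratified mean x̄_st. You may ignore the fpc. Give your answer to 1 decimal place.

SE(x̄_st) ≈ 91.6

V̂(x̄_st) = Σ W_h² s_h²/n_h, with W_h = N_h/N and N = 16000:
  stratum Small: (4600/16000)²·6674.6²/1114 = 3305.53
  stratum Medium: (6000/16000)²·1513.8²/1499 = 214.98
  stratum Large: (5400/16000)²·4928.2²/569 = 4861.97
V̂(x̄_st) = 8382.48
SE(x̄_st) = √8382.48 = 91.5559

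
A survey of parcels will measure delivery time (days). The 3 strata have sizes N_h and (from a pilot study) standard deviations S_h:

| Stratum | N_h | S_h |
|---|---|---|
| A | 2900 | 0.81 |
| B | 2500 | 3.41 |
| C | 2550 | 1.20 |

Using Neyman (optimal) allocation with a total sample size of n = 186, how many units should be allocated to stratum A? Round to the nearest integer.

31

Neyman allocation: n_h = n · N_h S_h / Σ N_i S_i, with n = 186.
  stratum A: N_h·S_h = 2900·0.81 = 2349.00
  stratum B: N_h·S_h = 2500·3.41 = 8525.00
  stratum C: N_h·S_h = 2550·1.20 = 3060.00
Σ N_h S_h = 13934.00
n for stratum A = 186·2349.00/13934.00 = 31.356 → 31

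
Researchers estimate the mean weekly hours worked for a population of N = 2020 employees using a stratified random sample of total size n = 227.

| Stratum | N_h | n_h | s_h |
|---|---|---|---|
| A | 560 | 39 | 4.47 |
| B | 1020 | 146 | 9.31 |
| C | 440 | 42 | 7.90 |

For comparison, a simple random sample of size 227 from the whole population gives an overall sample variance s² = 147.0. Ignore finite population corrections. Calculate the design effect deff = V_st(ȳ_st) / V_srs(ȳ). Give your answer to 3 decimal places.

deff ≈ 0.403

V̂(ȳ_st) = Σ W_h² s_h²/n_h, with W_h = N_h/N and N = 2020:
  stratum A: (560/2020)²·4.47²/39 = 0.0393753
  stratum B: (1020/2020)²·9.31²/146 = 0.151371
  stratum C: (440/2020)²·7.90²/42 = 0.070503
V_st = 0.26125
V_srs = s²/n = 147.0/227 = 0.647577
deff = V_st / V_srs = 0.26125/0.647577 = 0.4034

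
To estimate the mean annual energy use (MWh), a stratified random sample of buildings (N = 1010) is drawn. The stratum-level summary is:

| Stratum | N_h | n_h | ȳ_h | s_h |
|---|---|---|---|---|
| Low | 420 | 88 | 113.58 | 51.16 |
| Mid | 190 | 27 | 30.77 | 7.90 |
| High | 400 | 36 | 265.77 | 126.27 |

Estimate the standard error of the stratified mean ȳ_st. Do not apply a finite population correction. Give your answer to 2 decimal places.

V̂(ȳ_st) = Σ W_h² s_h²/n_h, with W_h = N_h/N and N = 1010:
  stratum Low: (420/1010)²·51.16²/88 = 5.14321
  stratum Mid: (190/1010)²·7.90²/27 = 0.0818003
  stratum High: (400/1010)²·126.27²/36 = 69.4664
V̂(ȳ_st) = 74.6915
SE(ȳ_st) = √74.6915 = 8.64242

SE(ȳ_st) ≈ 8.64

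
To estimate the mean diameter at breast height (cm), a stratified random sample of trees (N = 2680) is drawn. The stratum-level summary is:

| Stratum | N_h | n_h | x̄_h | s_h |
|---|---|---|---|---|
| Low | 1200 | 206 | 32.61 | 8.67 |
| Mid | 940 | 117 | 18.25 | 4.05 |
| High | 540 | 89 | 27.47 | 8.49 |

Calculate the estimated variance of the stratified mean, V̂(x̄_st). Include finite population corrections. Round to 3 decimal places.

V̂(x̄_st) ≈ 0.103

V̂(x̄_st) = Σ W_h² (1 − n_h/N_h) s_h²/n_h, with W_h = N_h/N and N = 2680:
  stratum Low: (1200/2680)²·(1 − 206/1200)·8.67²/206 = 0.0605995
  stratum Mid: (940/2680)²·(1 − 117/940)·4.05²/117 = 0.0151002
  stratum High: (540/2680)²·(1 − 89/540)·8.49²/89 = 0.0274616
V̂(x̄_st) = 0.103161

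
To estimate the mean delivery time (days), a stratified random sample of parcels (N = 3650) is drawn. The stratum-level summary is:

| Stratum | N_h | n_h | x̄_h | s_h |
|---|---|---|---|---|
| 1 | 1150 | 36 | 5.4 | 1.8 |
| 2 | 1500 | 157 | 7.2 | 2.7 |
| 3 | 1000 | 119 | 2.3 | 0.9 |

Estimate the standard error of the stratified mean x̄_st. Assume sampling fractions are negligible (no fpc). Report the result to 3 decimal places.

V̂(x̄_st) = Σ W_h² s_h²/n_h, with W_h = N_h/N and N = 3650:
  stratum 1: (1150/3650)²·1.8²/36 = 0.00893413
  stratum 2: (1500/3650)²·2.7²/157 = 0.00784196
  stratum 3: (1000/3650)²·0.9²/119 = 0.000510919
V̂(x̄_st) = 0.017287
SE(x̄_st) = √0.017287 = 0.13148

SE(x̄_st) ≈ 0.131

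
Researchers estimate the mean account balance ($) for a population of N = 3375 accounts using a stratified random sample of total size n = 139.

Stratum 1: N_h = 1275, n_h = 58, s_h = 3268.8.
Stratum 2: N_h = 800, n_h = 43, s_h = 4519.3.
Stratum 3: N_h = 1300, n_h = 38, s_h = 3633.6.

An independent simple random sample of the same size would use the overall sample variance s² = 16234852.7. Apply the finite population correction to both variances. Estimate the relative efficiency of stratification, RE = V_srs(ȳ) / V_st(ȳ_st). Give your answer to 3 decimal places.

RE ≈ 1.115

V̂(ȳ_st) = Σ W_h² (1 − n_h/N_h) s_h²/n_h, with W_h = N_h/N and N = 3375:
  stratum 1: (1275/3375)²·(1 − 58/1275)·3268.8²/58 = 25095.9
  stratum 2: (800/3375)²·(1 − 43/800)·4519.3²/43 = 25253
  stratum 3: (1300/3375)²·(1 − 38/1300)·3633.6²/38 = 50043.3
V_st = 100392
V_srs = (1 − 139/3375)·16234852.7/139 = 111987
Relative efficiency = V_srs / V_st = 111987/100392 = 1.1155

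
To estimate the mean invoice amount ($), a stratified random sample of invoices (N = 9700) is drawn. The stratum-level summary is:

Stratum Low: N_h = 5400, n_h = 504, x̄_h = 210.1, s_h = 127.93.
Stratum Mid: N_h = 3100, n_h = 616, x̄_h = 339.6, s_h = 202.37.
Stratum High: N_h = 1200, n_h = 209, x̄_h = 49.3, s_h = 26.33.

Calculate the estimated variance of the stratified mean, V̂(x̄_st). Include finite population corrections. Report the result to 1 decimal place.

V̂(x̄_st) = Σ W_h² (1 − n_h/N_h) s_h²/n_h, with W_h = N_h/N and N = 9700:
  stratum Low: (5400/9700)²·(1 − 504/5400)·127.93²/504 = 9.12443
  stratum Mid: (3100/9700)²·(1 − 616/3100)·202.37²/616 = 5.44103
  stratum High: (1200/9700)²·(1 − 209/1200)·26.33²/209 = 0.0419244
V̂(x̄_st) = 14.6074

V̂(x̄_st) ≈ 14.6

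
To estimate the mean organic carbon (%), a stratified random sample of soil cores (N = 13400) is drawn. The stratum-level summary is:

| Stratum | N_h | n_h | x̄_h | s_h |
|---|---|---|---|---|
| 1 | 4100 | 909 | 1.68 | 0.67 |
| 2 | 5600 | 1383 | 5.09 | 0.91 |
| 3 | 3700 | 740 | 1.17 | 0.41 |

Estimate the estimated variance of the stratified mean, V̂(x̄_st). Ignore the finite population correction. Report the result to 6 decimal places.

V̂(x̄_st) ≈ 0.000168

V̂(x̄_st) = Σ W_h² s_h²/n_h, with W_h = N_h/N and N = 13400:
  stratum 1: (4100/13400)²·0.67²/909 = 4.62321e-05
  stratum 2: (5600/13400)²·0.91²/1383 = 0.000104575
  stratum 3: (3700/13400)²·0.41²/740 = 1.73193e-05
V̂(x̄_st) = 0.000168126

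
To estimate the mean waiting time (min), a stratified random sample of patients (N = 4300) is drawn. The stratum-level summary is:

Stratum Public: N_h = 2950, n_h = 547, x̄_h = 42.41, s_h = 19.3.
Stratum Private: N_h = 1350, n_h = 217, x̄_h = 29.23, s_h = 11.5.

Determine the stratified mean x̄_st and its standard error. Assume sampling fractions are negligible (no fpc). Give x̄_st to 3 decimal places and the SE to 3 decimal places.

x̄_st ≈ 38.272, SE ≈ 0.617

x̄_st = Σ W_h x̄_h = (2950·42.41 + 1350·29.23)/4300 = 38.27209
V̂(x̄_st) = Σ W_h² s_h²/n_h, with W_h = N_h/N and N = 4300:
  stratum Public: (2950/4300)²·19.3²/547 = 0.320505
  stratum Private: (1350/4300)²·11.5²/217 = 0.0600712
V̂(x̄_st) = 0.380576
SE(x̄_st) = √0.380576 = 0.616908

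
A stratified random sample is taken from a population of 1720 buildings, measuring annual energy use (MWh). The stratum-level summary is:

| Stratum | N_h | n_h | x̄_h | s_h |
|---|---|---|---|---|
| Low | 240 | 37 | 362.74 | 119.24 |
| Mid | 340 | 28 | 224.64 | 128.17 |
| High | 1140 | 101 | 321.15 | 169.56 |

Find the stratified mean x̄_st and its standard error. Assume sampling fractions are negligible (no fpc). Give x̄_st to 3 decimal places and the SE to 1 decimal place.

x̄_st = Σ W_h x̄_h = (240·362.74 + 340·224.64 + 1140·321.15)/1720 = 307.87570
V̂(x̄_st) = Σ W_h² s_h²/n_h, with W_h = N_h/N and N = 1720:
  stratum Low: (240/1720)²·119.24²/37 = 7.48183
  stratum Mid: (340/1720)²·128.17²/28 = 22.9253
  stratum High: (1140/1720)²·169.56²/101 = 125.048
V̂(x̄_st) = 155.456
SE(x̄_st) = √155.456 = 12.4682

x̄_st ≈ 307.876, SE ≈ 12.5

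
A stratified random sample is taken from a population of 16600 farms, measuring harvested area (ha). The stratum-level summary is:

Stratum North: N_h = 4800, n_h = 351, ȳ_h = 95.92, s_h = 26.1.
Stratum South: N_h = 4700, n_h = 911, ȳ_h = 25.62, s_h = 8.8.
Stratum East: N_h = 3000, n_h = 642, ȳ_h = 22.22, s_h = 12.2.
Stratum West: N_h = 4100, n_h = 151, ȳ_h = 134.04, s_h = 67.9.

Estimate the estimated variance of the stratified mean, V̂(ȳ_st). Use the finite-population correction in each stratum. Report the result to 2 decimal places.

V̂(ȳ_st) = Σ W_h² (1 − n_h/N_h) s_h²/n_h, with W_h = N_h/N and N = 16600:
  stratum North: (4800/16600)²·(1 − 351/4800)·26.1²/351 = 0.150405
  stratum South: (4700/16600)²·(1 − 911/4700)·8.8²/911 = 0.00549355
  stratum East: (3000/16600)²·(1 − 642/3000)·12.2²/642 = 0.0059516
  stratum West: (4100/16600)²·(1 − 151/4100)·67.9²/151 = 1.79398
V̂(ȳ_st) = 1.95583

V̂(ȳ_st) ≈ 1.96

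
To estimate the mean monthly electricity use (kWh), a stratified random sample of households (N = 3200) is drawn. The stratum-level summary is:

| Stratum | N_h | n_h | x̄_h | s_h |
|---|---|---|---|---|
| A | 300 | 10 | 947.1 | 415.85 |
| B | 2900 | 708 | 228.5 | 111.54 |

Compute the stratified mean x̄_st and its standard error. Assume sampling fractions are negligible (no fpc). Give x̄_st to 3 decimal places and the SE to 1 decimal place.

x̄_st ≈ 295.869, SE ≈ 12.9

x̄_st = Σ W_h x̄_h = (300·947.1 + 2900·228.5)/3200 = 295.86875
V̂(x̄_st) = Σ W_h² s_h²/n_h, with W_h = N_h/N and N = 3200:
  stratum A: (300/3200)²·415.85²/10 = 151.99
  stratum B: (2900/3200)²·111.54²/708 = 14.4319
V̂(x̄_st) = 166.422
SE(x̄_st) = √166.422 = 12.9005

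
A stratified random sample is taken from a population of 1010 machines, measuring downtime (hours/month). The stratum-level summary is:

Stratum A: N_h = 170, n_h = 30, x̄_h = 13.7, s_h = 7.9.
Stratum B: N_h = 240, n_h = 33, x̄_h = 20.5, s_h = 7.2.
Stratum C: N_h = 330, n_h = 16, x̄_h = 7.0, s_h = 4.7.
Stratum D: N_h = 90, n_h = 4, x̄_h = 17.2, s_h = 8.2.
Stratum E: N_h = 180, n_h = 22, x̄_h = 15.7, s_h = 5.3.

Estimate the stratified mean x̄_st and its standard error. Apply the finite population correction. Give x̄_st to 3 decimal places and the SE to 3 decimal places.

x̄_st ≈ 13.795, SE ≈ 0.655

x̄_st = Σ W_h x̄_h = (170·13.7 + 240·20.5 + 330·7.0 + 90·17.2 + 180·15.7)/1010 = 13.79505
V̂(x̄_st) = Σ W_h² (1 − n_h/N_h) s_h²/n_h, with W_h = N_h/N and N = 1010:
  stratum A: (170/1010)²·(1 − 30/170)·7.9²/30 = 0.0485364
  stratum B: (240/1010)²·(1 − 33/240)·7.2²/33 = 0.076505
  stratum C: (330/1010)²·(1 − 16/330)·4.7²/16 = 0.140242
  stratum D: (90/1010)²·(1 − 4/90)·8.2²/4 = 0.127546
  stratum E: (180/1010)²·(1 − 22/180)·5.3²/22 = 0.0355972
V̂(x̄_st) = 0.428426
SE(x̄_st) = √0.428426 = 0.654542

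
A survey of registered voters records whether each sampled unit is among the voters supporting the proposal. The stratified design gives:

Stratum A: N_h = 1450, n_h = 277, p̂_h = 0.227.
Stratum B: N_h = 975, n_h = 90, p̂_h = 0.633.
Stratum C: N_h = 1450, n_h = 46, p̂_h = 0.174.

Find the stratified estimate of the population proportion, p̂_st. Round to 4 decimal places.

N = 3875; stratum weights W_h = N_h/N.
p̂_st = Σ W_h p̂_h = (1450·0.227 + 975·0.633 + 1450·0.174)/3875 = 0.30932

p̂_st ≈ 0.3093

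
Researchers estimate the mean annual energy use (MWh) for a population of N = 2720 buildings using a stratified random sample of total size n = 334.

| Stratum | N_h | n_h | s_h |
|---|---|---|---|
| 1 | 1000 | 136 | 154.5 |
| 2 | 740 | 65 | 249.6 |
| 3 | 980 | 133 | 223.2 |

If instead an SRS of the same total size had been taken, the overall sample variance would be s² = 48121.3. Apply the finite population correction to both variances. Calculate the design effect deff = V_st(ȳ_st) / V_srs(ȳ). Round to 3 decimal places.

deff ≈ 1.007

V̂(ȳ_st) = Σ W_h² (1 − n_h/N_h) s_h²/n_h, with W_h = N_h/N and N = 2720:
  stratum 1: (1000/2720)²·(1 − 136/1000)·154.5²/136 = 20.4972
  stratum 2: (740/2720)²·(1 − 65/740)·249.6²/65 = 64.7103
  stratum 3: (980/2720)²·(1 − 133/980)·223.2²/133 = 42.0251
V_st = 127.233
V_srs = (1 − 334/2720)·48121.3/334 = 126.384
deff = V_st / V_srs = 127.233/126.384 = 1.0067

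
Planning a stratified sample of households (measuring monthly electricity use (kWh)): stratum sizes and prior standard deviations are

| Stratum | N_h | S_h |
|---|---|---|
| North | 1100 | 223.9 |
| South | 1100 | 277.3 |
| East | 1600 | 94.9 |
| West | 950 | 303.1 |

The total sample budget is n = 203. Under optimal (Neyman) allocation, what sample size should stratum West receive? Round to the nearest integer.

Neyman allocation: n_h = n · N_h S_h / Σ N_i S_i, with n = 203.
  stratum North: N_h·S_h = 1100·223.9 = 246290.00
  stratum South: N_h·S_h = 1100·277.3 = 305030.00
  stratum East: N_h·S_h = 1600·94.9 = 151840.00
  stratum West: N_h·S_h = 950·303.1 = 287945.00
Σ N_h S_h = 991105.00
n for stratum West = 203·287945.00/991105.00 = 58.977 → 59

59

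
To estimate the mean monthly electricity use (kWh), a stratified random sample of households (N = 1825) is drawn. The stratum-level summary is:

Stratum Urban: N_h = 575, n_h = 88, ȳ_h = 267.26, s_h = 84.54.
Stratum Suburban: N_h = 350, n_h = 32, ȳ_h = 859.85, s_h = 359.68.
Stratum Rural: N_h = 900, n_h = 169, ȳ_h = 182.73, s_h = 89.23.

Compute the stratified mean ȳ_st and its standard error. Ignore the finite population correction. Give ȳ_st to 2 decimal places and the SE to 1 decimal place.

ȳ_st ≈ 339.22, SE ≈ 13.0

ȳ_st = Σ W_h ȳ_h = (575·267.26 + 350·859.85 + 900·182.73)/1825 = 339.22137
V̂(ȳ_st) = Σ W_h² s_h²/n_h, with W_h = N_h/N and N = 1825:
  stratum Urban: (575/1825)²·84.54²/88 = 8.06217
  stratum Suburban: (350/1825)²·359.68²/32 = 148.694
  stratum Rural: (900/1825)²·89.23²/169 = 11.4576
V̂(ȳ_st) = 168.214
SE(ȳ_st) = √168.214 = 12.9697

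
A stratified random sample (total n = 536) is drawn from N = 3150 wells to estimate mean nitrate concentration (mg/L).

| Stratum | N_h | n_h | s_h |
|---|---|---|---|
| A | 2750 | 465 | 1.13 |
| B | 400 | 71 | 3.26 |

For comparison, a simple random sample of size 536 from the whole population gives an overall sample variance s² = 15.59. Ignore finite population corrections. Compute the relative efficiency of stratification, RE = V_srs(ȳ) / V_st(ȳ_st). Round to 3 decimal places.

RE ≈ 6.454

V̂(ȳ_st) = Σ W_h² s_h²/n_h, with W_h = N_h/N and N = 3150:
  stratum A: (2750/3150)²·1.13²/465 = 0.0020929
  stratum B: (400/3150)²·3.26²/71 = 0.00241366
V_st = 0.00450656
V_srs = s²/n = 15.59/536 = 0.0290858
Relative efficiency = V_srs / V_st = 0.0290858/0.00450656 = 6.4541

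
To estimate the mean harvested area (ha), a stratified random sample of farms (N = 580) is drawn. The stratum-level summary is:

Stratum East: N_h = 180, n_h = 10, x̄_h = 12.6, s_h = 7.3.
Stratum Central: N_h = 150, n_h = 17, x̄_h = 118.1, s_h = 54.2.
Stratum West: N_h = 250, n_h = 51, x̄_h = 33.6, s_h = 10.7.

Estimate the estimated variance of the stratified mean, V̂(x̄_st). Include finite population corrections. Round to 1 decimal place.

V̂(x̄_st) ≈ 11.1

V̂(x̄_st) = Σ W_h² (1 − n_h/N_h) s_h²/n_h, with W_h = N_h/N and N = 580:
  stratum East: (180/580)²·(1 − 10/180)·7.3²/10 = 0.484743
  stratum Central: (150/580)²·(1 − 17/150)·54.2²/17 = 10.2479
  stratum West: (250/580)²·(1 − 51/250)·10.7²/51 = 0.331997
V̂(x̄_st) = 11.0647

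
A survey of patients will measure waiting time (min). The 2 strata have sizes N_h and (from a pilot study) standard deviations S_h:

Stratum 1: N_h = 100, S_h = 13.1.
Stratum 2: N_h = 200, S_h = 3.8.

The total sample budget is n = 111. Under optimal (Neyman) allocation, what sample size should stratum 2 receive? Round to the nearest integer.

Neyman allocation: n_h = n · N_h S_h / Σ N_i S_i, with n = 111.
  stratum 1: N_h·S_h = 100·13.1 = 1310.00
  stratum 2: N_h·S_h = 200·3.8 = 760.00
Σ N_h S_h = 2070.00
n for stratum 2 = 111·760.00/2070.00 = 40.754 → 41

41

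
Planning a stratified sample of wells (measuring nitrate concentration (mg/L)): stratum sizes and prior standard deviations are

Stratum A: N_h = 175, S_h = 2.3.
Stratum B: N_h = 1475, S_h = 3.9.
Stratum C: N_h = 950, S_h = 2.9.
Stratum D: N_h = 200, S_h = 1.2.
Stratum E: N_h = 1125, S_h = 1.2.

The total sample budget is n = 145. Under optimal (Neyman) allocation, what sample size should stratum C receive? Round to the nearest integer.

38

Neyman allocation: n_h = n · N_h S_h / Σ N_i S_i, with n = 145.
  stratum A: N_h·S_h = 175·2.3 = 402.50
  stratum B: N_h·S_h = 1475·3.9 = 5752.50
  stratum C: N_h·S_h = 950·2.9 = 2755.00
  stratum D: N_h·S_h = 200·1.2 = 240.00
  stratum E: N_h·S_h = 1125·1.2 = 1350.00
Σ N_h S_h = 10500.00
n for stratum C = 145·2755.00/10500.00 = 38.045 → 38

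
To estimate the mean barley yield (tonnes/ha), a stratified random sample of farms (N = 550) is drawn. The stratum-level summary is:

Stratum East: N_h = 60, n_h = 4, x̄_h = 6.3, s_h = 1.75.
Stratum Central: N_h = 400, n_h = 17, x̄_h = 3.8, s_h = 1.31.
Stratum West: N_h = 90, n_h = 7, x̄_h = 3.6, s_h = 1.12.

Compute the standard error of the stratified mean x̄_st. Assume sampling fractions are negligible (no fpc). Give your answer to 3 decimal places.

V̂(x̄_st) = Σ W_h² s_h²/n_h, with W_h = N_h/N and N = 550:
  stratum East: (60/550)²·1.75²/4 = 0.00911157
  stratum Central: (400/550)²·1.31²/17 = 0.0533935
  stratum West: (90/550)²·1.12²/7 = 0.00479841
V̂(x̄_st) = 0.0673035
SE(x̄_st) = √0.0673035 = 0.259429

SE(x̄_st) ≈ 0.259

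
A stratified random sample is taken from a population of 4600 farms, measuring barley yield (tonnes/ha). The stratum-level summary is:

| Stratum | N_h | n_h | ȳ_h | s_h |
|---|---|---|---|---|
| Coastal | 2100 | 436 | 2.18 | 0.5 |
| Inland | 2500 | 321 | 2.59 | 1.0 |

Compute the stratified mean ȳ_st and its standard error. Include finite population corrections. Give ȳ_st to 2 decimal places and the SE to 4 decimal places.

ȳ_st = Σ W_h ȳ_h = (2100·2.18 + 2500·2.59)/4600 = 2.40283
V̂(ȳ_st) = Σ W_h² (1 − n_h/N_h) s_h²/n_h, with W_h = N_h/N and N = 4600:
  stratum Coastal: (2100/4600)²·(1 − 436/2100)·0.5²/436 = 9.46914e-05
  stratum Inland: (2500/4600)²·(1 − 321/2500)·1.0²/321 = 0.000802004
V̂(ȳ_st) = 0.000896695
SE(ȳ_st) = √0.000896695 = 0.0299449

ȳ_st ≈ 2.40, SE ≈ 0.0299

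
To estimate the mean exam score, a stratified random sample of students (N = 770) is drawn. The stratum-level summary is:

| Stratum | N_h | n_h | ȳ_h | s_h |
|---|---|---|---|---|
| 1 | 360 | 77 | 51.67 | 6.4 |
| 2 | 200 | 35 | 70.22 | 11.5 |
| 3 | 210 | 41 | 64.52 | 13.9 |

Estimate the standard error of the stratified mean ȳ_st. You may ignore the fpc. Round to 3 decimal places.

V̂(ȳ_st) = Σ W_h² s_h²/n_h, with W_h = N_h/N and N = 770:
  stratum 1: (360/770)²·6.4²/77 = 0.116277
  stratum 2: (200/770)²·11.5²/35 = 0.254921
  stratum 3: (210/770)²·13.9²/41 = 0.350512
V̂(ȳ_st) = 0.72171
SE(ȳ_st) = √0.72171 = 0.849535

SE(ȳ_st) ≈ 0.850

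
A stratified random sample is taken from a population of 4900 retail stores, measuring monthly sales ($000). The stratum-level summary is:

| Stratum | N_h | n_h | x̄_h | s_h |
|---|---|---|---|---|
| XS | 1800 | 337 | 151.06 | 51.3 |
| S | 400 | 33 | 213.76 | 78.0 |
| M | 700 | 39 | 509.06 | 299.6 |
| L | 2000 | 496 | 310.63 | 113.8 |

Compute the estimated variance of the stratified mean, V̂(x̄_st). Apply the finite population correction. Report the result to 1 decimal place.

V̂(x̄_st) = Σ W_h² (1 − n_h/N_h) s_h²/n_h, with W_h = N_h/N and N = 4900:
  stratum XS: (1800/4900)²·(1 − 337/1800)·51.3²/337 = 0.856504
  stratum S: (400/4900)²·(1 − 33/400)·78.0²/33 = 1.12722
  stratum M: (700/4900)²·(1 − 39/700)·299.6²/39 = 44.3533
  stratum L: (2000/4900)²·(1 − 496/2000)·113.8²/496 = 3.27106
V̂(x̄_st) = 49.6081

V̂(x̄_st) ≈ 49.6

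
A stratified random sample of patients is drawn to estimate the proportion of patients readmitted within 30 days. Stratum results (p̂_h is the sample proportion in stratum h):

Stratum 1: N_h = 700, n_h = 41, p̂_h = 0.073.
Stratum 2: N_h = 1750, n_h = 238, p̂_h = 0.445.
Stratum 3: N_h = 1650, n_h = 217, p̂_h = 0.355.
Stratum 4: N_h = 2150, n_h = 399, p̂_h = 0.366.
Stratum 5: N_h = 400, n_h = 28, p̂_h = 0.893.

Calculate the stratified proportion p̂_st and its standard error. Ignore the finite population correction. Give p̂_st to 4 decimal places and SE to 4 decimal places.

N = 6650; stratum weights W_h = N_h/N.
p̂_st = Σ W_h p̂_h = (700·0.073 + 1750·0.445 + 1650·0.355 + 2150·0.366 + 400·0.893)/6650 = 0.38492
V̂(p̂_st) = Σ W_h² p̂_h(1−p̂_h)/(n_h−1):
  stratum 1: (700/6650)²·0.073·0.927/40 = 1.87454e-05
  stratum 2: (1750/6650)²·0.445·0.555/237 = 7.21668e-05
  stratum 3: (1650/6650)²·0.355·0.645/216 = 6.52618e-05
  stratum 4: (2150/6650)²·0.366·0.634/398 = 6.09426e-05
  stratum 5: (400/6650)²·0.893·0.107/27 = 1.28041e-05
V̂(p̂_st) = 0.000229921; SE = √V̂ = 0.0151631

p̂_st ≈ 0.3849, SE ≈ 0.0152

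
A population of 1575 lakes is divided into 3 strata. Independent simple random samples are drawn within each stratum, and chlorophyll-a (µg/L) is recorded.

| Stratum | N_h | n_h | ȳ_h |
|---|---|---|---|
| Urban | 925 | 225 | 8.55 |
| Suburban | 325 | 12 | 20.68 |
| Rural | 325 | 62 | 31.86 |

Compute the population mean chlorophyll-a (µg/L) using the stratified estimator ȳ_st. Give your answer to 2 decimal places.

N = Σ N_h = 1575. Stratum weights W_h = N_h/N.
ȳ_st = (925·8.55 + 325·20.68 + 325·31.86) / 1575 = 15.8630

ȳ_st ≈ 15.86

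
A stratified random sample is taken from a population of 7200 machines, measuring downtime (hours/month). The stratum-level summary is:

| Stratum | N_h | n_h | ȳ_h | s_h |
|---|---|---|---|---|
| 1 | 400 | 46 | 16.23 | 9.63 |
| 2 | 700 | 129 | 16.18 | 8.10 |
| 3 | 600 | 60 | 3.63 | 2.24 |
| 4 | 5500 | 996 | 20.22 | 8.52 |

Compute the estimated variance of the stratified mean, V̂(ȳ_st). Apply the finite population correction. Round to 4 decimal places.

V̂(ȳ_st) = Σ W_h² (1 − n_h/N_h) s_h²/n_h, with W_h = N_h/N and N = 7200:
  stratum 1: (400/7200)²·(1 − 46/400)·9.63²/46 = 0.00550672
  stratum 2: (700/7200)²·(1 − 129/700)·8.10²/129 = 0.00392148
  stratum 3: (600/7200)²·(1 − 60/600)·2.24²/60 = 0.000522667
  stratum 4: (5500/7200)²·(1 − 996/5500)·8.52²/996 = 0.034827
V̂(ȳ_st) = 0.0447779

V̂(ȳ_st) ≈ 0.0448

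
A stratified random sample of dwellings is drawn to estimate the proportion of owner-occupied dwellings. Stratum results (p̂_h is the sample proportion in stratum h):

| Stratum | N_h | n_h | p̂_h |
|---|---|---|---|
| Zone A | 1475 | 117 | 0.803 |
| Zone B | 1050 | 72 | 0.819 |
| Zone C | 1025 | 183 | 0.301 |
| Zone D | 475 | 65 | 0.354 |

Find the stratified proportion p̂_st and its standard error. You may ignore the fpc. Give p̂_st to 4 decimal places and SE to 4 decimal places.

p̂_st ≈ 0.6263, SE ≈ 0.0212

N = 4025; stratum weights W_h = N_h/N.
p̂_st = Σ W_h p̂_h = (1475·0.803 + 1050·0.819 + 1025·0.301 + 475·0.354)/4025 = 0.62635
V̂(p̂_st) = Σ W_h² p̂_h(1−p̂_h)/(n_h−1):
  stratum Zone A: (1475/4025)²·0.803·0.197/116 = 0.000183137
  stratum Zone B: (1050/4025)²·0.819·0.181/71 = 0.000142086
  stratum Zone C: (1025/4025)²·0.301·0.699/182 = 7.49701e-05
  stratum Zone D: (475/4025)²·0.354·0.646/64 = 4.97635e-05
V̂(p̂_st) = 0.000449957; SE = √V̂ = 0.0212122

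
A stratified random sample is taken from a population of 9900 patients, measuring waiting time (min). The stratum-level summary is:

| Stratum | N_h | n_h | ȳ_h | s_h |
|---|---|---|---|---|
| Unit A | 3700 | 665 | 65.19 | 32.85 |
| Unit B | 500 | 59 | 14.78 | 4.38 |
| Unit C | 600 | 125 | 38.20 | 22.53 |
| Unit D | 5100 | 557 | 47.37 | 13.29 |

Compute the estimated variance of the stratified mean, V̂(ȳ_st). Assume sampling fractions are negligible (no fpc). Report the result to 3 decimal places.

V̂(ȳ_st) ≈ 0.327

V̂(ȳ_st) = Σ W_h² s_h²/n_h, with W_h = N_h/N and N = 9900:
  stratum Unit A: (3700/9900)²·32.85²/665 = 0.226664
  stratum Unit B: (500/9900)²·4.38²/59 = 0.000829403
  stratum Unit C: (600/9900)²·22.53²/125 = 0.0149157
  stratum Unit D: (5100/9900)²·13.29²/557 = 0.0841521
V̂(ȳ_st) = 0.326561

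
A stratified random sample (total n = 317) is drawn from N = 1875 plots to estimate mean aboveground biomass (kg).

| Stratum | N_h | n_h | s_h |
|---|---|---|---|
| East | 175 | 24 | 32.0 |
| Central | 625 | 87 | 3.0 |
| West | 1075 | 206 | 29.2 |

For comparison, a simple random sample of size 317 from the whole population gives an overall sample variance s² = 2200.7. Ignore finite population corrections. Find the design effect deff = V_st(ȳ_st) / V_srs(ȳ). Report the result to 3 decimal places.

deff ≈ 0.251

V̂(ȳ_st) = Σ W_h² s_h²/n_h, with W_h = N_h/N and N = 1875:
  stratum East: (175/1875)²·32.0²/24 = 0.371674
  stratum Central: (625/1875)²·3.0²/87 = 0.0114943
  stratum West: (1075/1875)²·29.2²/206 = 1.36054
V_st = 1.74371
V_srs = s²/n = 2200.7/317 = 6.94227
deff = V_st / V_srs = 1.74371/6.94227 = 0.2512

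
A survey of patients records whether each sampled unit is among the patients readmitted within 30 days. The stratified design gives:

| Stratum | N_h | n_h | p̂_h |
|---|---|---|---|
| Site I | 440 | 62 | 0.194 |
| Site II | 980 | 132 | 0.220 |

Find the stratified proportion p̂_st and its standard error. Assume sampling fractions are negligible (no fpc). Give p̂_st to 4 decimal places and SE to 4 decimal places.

N = 1420; stratum weights W_h = N_h/N.
p̂_st = Σ W_h p̂_h = (440·0.194 + 980·0.220)/1420 = 0.21194
V̂(p̂_st) = Σ W_h² p̂_h(1−p̂_h)/(n_h−1):
  stratum Site I: (440/1420)²·0.194·0.806/61 = 0.000246114
  stratum Site II: (980/1420)²·0.220·0.780/131 = 0.000623909
V̂(p̂_st) = 0.000870023; SE = √V̂ = 0.0294962

p̂_st ≈ 0.2119, SE ≈ 0.0295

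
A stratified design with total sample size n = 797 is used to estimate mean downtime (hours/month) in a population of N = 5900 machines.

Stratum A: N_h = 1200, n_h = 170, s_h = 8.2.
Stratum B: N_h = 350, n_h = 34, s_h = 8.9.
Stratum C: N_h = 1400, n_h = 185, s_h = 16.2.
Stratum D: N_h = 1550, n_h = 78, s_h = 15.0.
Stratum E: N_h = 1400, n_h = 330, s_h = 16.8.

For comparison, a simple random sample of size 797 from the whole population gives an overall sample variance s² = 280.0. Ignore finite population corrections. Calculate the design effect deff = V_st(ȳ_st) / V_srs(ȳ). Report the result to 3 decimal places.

deff ≈ 1.001

V̂(ȳ_st) = Σ W_h² s_h²/n_h, with W_h = N_h/N and N = 5900:
  stratum A: (1200/5900)²·8.2²/170 = 0.016362
  stratum B: (350/5900)²·8.9²/34 = 0.00819848
  stratum C: (1400/5900)²·16.2²/185 = 0.0798749
  stratum D: (1550/5900)²·15.0²/78 = 0.199089
  stratum E: (1400/5900)²·16.8²/330 = 0.0481567
V_st = 0.351681
V_srs = s²/n = 280.0/797 = 0.351317
deff = V_st / V_srs = 0.351681/0.351317 = 1.0010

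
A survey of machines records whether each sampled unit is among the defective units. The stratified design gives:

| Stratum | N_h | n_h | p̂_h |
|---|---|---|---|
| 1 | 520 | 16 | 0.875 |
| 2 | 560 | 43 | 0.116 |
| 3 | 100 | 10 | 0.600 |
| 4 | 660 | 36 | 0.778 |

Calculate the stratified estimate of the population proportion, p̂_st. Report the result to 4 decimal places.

N = 1840; stratum weights W_h = N_h/N.
p̂_st = Σ W_h p̂_h = (520·0.875 + 560·0.116 + 100·0.600 + 660·0.778)/1840 = 0.59426

p̂_st ≈ 0.5943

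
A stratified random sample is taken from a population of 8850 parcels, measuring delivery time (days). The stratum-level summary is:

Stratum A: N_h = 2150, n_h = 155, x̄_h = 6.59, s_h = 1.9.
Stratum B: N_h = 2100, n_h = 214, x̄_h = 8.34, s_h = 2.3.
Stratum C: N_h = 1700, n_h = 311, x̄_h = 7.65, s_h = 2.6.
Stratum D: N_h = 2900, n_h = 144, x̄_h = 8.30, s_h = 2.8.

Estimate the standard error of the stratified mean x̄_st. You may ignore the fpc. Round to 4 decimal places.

SE(x̄_st) ≈ 0.0970

V̂(x̄_st) = Σ W_h² s_h²/n_h, with W_h = N_h/N and N = 8850:
  stratum A: (2150/8850)²·1.9²/155 = 0.00137457
  stratum B: (2100/8850)²·2.3²/214 = 0.00139185
  stratum C: (1700/8850)²·2.6²/311 = 0.000802043
  stratum D: (2900/8850)²·2.8²/144 = 0.00584606
V̂(x̄_st) = 0.00941452
SE(x̄_st) = √0.00941452 = 0.0970285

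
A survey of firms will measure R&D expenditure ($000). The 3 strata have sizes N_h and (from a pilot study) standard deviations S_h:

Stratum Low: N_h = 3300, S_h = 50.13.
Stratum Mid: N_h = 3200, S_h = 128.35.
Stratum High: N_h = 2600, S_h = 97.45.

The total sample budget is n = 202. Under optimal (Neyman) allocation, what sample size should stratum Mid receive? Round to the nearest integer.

Neyman allocation: n_h = n · N_h S_h / Σ N_i S_i, with n = 202.
  stratum Low: N_h·S_h = 3300·50.13 = 165429.00
  stratum Mid: N_h·S_h = 3200·128.35 = 410720.00
  stratum High: N_h·S_h = 2600·97.45 = 253370.00
Σ N_h S_h = 829519.00
n for stratum Mid = 202·410720.00/829519.00 = 100.016 → 100

100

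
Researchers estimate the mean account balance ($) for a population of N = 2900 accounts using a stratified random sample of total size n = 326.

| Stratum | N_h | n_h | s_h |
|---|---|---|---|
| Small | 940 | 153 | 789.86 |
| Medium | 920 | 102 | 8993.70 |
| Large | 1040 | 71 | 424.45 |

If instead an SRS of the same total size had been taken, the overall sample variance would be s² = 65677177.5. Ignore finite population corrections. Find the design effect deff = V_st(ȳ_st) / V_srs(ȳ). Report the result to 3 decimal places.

deff ≈ 0.400

V̂(ȳ_st) = Σ W_h² s_h²/n_h, with W_h = N_h/N and N = 2900:
  stratum Small: (940/2900)²·789.86²/153 = 428.419
  stratum Medium: (920/2900)²·8993.70²/102 = 79809.8
  stratum Large: (1040/2900)²·424.45²/71 = 326.336
V_st = 80564.6
V_srs = s²/n = 65677177.5/326 = 201464
deff = V_st / V_srs = 80564.6/201464 = 0.3999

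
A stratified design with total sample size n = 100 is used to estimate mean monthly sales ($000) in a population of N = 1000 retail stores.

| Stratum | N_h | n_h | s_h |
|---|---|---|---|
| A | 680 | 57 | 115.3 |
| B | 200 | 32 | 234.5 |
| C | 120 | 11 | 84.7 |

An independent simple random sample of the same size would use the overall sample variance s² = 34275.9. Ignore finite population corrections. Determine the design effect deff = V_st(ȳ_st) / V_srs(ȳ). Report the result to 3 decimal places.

V̂(ȳ_st) = Σ W_h² s_h²/n_h, with W_h = N_h/N and N = 1000:
  stratum A: (680/1000)²·115.3²/57 = 107.845
  stratum B: (200/1000)²·234.5²/32 = 68.7378
  stratum C: (120/1000)²·84.7²/11 = 9.39154
V_st = 185.975
V_srs = s²/n = 34275.9/100 = 342.759
deff = V_st / V_srs = 185.975/342.759 = 0.5426

deff ≈ 0.543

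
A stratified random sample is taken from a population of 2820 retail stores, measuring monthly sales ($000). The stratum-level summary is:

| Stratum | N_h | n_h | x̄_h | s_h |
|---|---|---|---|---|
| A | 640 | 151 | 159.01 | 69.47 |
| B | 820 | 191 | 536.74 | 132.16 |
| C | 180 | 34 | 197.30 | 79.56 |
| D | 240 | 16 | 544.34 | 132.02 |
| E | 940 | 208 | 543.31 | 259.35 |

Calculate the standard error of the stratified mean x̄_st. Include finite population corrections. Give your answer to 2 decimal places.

SE(x̄_st) ≈ 6.57

V̂(x̄_st) = Σ W_h² (1 − n_h/N_h) s_h²/n_h, with W_h = N_h/N and N = 2820:
  stratum A: (640/2820)²·(1 − 151/640)·69.47²/151 = 1.25779
  stratum B: (820/2820)²·(1 − 191/820)·132.16²/191 = 5.93107
  stratum C: (180/2820)²·(1 − 34/180)·79.56²/34 = 0.61523
  stratum D: (240/2820)²·(1 − 16/240)·132.02²/16 = 7.36411
  stratum E: (940/2820)²·(1 − 208/940)·259.35²/208 = 27.9801
V̂(x̄_st) = 43.1483
SE(x̄_st) = √43.1483 = 6.56874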